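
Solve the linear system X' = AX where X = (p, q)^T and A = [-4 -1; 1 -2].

Coefficient matrix A = [[-4, -1], [1, -2]].
Characteristic polynomial det(A - λI) = λ^2 + 6λ + 9 = 0.
Single eigenvalue λ = -3 with algebraic multiplicity 2.
Eigenvector v = (-1,1); generalized eigenvector w with (A-λI)w=v is (0,1).
General solution: e^(-3t)[c_1·v + c_2·(t·v + w)].

p(t) = -c_1e^(-3t) - c_2te^(-3t), q(t) = c_1e^(-3t) + c_2te^(-3t) + c_2e^(-3t)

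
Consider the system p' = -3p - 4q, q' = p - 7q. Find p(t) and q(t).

Coefficient matrix A = [[-3, -4], [1, -7]].
Characteristic polynomial det(A - λI) = λ^2 + 10λ + 25 = 0.
Single eigenvalue λ = -5 with algebraic multiplicity 2.
Eigenvector v = (2,1); generalized eigenvector w with (A-λI)w=v is (3,1).
General solution: e^(-5t)[K_1·v + K_2·(t·v + w)].

p(t) = 2K_1e^(-5t) + 2K_2te^(-5t) + 3K_2e^(-5t), q(t) = K_1e^(-5t) + K_2te^(-5t) + K_2e^(-5t)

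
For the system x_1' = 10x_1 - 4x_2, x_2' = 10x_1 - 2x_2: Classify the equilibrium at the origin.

unstable spiral

A = [[10,-4],[10,-2]]; det(A-λI) = λ^2 - 8λ + 20.
λ = 4 ± 2i: positive real part.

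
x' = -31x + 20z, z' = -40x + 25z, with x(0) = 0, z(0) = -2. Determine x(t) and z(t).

Coefficient matrix A = [[-31, 20], [-40, 25]].
Characteristic polynomial det(A - λI) = λ^2 + 6λ + 25 = 0.
Eigenvalues λ = -3 ± 4i (complex conjugate pair).
For λ=-3+4i: an eigenvector is (-2,-3) - i(-1,-1) = (-2 + i, -3 + i).
A real fundamental pair from Re and Im of e^((-3+4i)t)v: X_1 = e^(-3t)(cos(4t)·(-2,-3) + sin(4t)·(-1,-1)), X_2 = e^(-3t)(sin(4t)·(-2,-3) - cos(4t)·(-1,-1)).
General solution: C_1X_1 + C_2X_2.
Applying x(0)=0, z(0)=-2 gives C_1=2, C_2=4.

x(t) = -10e^(-3t)sin(4t), z(t) = -14e^(-3t)sin(4t) - 2e^(-3t)cos(4t)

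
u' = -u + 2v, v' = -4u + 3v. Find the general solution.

Coefficient matrix A = [[-1, 2], [-4, 3]].
Characteristic polynomial det(A - λI) = λ^2 - 2λ + 5 = 0.
Eigenvalues λ = 1 ± 2i (complex conjugate pair).
For λ=1+2i: an eigenvector is (-1,-1) - i(0,1) = (-1, -1 - i).
A real fundamental pair from Re and Im of e^((1+2i)t)v: X_1 = e^(t)(cos(2t)·(-1,-1) + sin(2t)·(0,1)), X_2 = e^(t)(sin(2t)·(-1,-1) - cos(2t)·(0,1)).
General solution: K_1X_1 + K_2X_2.

u(t) = -K_1e^(t)cos(2t) - K_2e^(t)sin(2t), v(t) = K_1e^(t)sin(2t) - K_1e^(t)cos(2t) - K_2e^(t)sin(2t) - K_2e^(t)cos(2t)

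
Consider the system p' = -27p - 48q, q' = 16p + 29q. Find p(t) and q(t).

Coefficient matrix A = [[-27, -48], [16, 29]].
Characteristic polynomial det(A - λI) = λ^2 - 2λ - 15 = 0.
Eigenvalues λ = -3, 5.
For λ=-3: (A-λI) row 1 is [-24, -48], so an eigenvector is (2, -1).
For λ=5: (A-λI) row 1 is [-32, -48], so an eigenvector is (-3, 2).
General solution: C_1e^(-3t)(2,-1) + C_2e^(5t)(-3,2).

p(t) = 2C_1e^(-3t) - 3C_2e^(5t), q(t) = -C_1e^(-3t) + 2C_2e^(5t)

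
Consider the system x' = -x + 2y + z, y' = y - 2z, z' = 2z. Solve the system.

Coefficient matrix A = [[-1, 2, 1], [0, 1, -2], [0, 0, 2]].
det(A - λI) = 0 gives eigenvalues λ = -1, 2, 1.
For λ=-1: eigenvector (1,0,0).
For λ=2: eigenvector (-1,-2,1).
For λ=1: eigenvector (1,1,0).
General solution: C_1e^(-t)(1,0,0) + C_2e^(2t)(-1,-2,1) + C_3e^(t)(1,1,0).

x(t) = C_1e^(-t) - C_2e^(2t) + C_3e^(t), y(t) = -2C_2e^(2t) + C_3e^(t), z(t) = C_2e^(2t)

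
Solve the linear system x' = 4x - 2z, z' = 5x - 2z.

Coefficient matrix A = [[4, -2], [5, -2]].
Characteristic polynomial det(A - λI) = λ^2 - 2λ + 2 = 0.
Eigenvalues λ = 1 ± i (complex conjugate pair).
For λ=1+i: an eigenvector is (1,1) - i(1,2) = (1 - i, 1 - 2i).
A real fundamental pair from Re and Im of e^((1+i)t)v: X_1 = e^(t)(cos(t)·(1,1) + sin(t)·(1,2)), X_2 = e^(t)(sin(t)·(1,1) - cos(t)·(1,2)).
General solution: K_1X_1 + K_2X_2.

x(t) = K_1e^(t)sin(t) + K_1e^(t)cos(t) + K_2e^(t)sin(t) - K_2e^(t)cos(t), z(t) = 2K_1e^(t)sin(t) + K_1e^(t)cos(t) + K_2e^(t)sin(t) - 2K_2e^(t)cos(t)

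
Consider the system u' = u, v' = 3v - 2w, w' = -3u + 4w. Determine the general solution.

u(t) = C_1e^(t), v(t) = C_1e^(t) - 2C_2e^(4t) + C_3e^(3t), w(t) = C_1e^(t) + C_2e^(4t)

Coefficient matrix A = [[1, 0, 0], [0, 3, -2], [-3, 0, 4]].
det(A - λI) = 0 gives eigenvalues λ = 1, 4, 3.
For λ=1: eigenvector (1,1,1).
For λ=4: eigenvector (0,-2,1).
For λ=3: eigenvector (0,1,0).
General solution: C_1e^(t)(1,1,1) + C_2e^(4t)(0,-2,1) + C_3e^(3t)(0,1,0).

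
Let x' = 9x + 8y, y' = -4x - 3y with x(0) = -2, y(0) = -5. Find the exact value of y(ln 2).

A = [[9,8],[-4,-3]]; eigenvalues λ = 5, 1.
Eigenvectors: (2,-1) for λ=5, (1,-1) for λ=1.
From the initial condition, c_1 = -7, c_2 = 12.
y(ln 2) = (-7)(2^5)(-1) + (12)(2^1)(-1) = 200.

200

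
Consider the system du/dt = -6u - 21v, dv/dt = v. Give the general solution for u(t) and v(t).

u(t) = -C_1e^(-6t) - 3C_2e^(t), v(t) = C_2e^(t)

Coefficient matrix A = [[-6, -21], [0, 1]].
Characteristic polynomial det(A - λI) = λ^2 + 5λ - 6 = 0.
Eigenvalues λ = -6, 1.
For λ=-6: (A-λI) row 1 is [0, -21], so an eigenvector is (-1, 0).
For λ=1: (A-λI) row 1 is [-7, -21], so an eigenvector is (-3, 1).
General solution: C_1e^(-6t)(-1,0) + C_2e^(t)(-3,1).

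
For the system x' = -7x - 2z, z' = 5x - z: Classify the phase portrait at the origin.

A = [[-7,-2],[5,-1]]; det(A-λI) = λ^2 + 8λ + 17.
λ = -4 ± i: negative real part.

stable spiral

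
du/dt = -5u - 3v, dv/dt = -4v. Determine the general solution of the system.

Coefficient matrix A = [[-5, -3], [0, -4]].
Characteristic polynomial det(A - λI) = λ^2 + 9λ + 20 = 0.
Eigenvalues λ = -5, -4.
For λ=-5: (A-λI) row 1 is [0, -3], so an eigenvector is (-1, 0).
For λ=-4: (A-λI) row 1 is [-1, -3], so an eigenvector is (-3, 1).
General solution: K_1e^(-5t)(-1,0) + K_2e^(-4t)(-3,1).

u(t) = -K_1e^(-5t) - 3K_2e^(-4t), v(t) = K_2e^(-4t)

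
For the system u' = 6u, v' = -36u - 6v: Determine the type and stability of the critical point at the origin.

saddle

A = [[6,0],[-36,-6]]; det(A-λI) = λ^2 - 36.
λ = -6, 6: opposite signs.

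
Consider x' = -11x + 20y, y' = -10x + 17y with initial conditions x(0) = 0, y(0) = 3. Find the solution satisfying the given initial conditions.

x(t) = 30e^(3t)sin(2t), y(t) = 21e^(3t)sin(2t) + 3e^(3t)cos(2t)

Coefficient matrix A = [[-11, 20], [-10, 17]].
Characteristic polynomial det(A - λI) = λ^2 - 6λ + 13 = 0.
Eigenvalues λ = 3 ± 2i (complex conjugate pair).
For λ=3+2i: an eigenvector is (-3,-2) - i(1,1) = (-3 - i, -2 - i).
A real fundamental pair from Re and Im of e^((3+2i)t)v: X_1 = e^(3t)(cos(2t)·(-3,-2) + sin(2t)·(1,1)), X_2 = e^(3t)(sin(2t)·(-3,-2) - cos(2t)·(1,1)).
General solution: K_1X_1 + K_2X_2.
Applying x(0)=0, y(0)=3 gives K_1=3, K_2=-9.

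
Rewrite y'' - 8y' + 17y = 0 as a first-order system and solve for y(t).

Let x_1 = y, x_2 = y'. Then x_1' = x_2 and x_2' = -17x_1 + 8x_2.
A = [[0,1],[-17,8]]; det(A-λI) = λ^2 - 8λ + 17.
Eigenvalues λ = 4 ± i.

y(t) = c_1e^(4t)cos(t) + c_2e^(4t)sin(t)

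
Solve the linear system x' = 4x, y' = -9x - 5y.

x(t) = -K_2e^(4t), y(t) = K_1e^(-5t) + K_2e^(4t)

Coefficient matrix A = [[4, 0], [-9, -5]].
Characteristic polynomial det(A - λI) = λ^2 + λ - 20 = 0.
Eigenvalues λ = -5, 4.
For λ=-5: (A-λI) row 1 is [9, 0], so an eigenvector is (0, 1).
For λ=4: (A-λI) row 2 is [-9, -9], so an eigenvector is (-1, 1).
General solution: K_1e^(-5t)(0,1) + K_2e^(4t)(-1,1).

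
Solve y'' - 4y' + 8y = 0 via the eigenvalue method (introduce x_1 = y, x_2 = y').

y(t) = C_1e^(2t)cos(2t) + C_2e^(2t)sin(2t)

Let x_1 = y, x_2 = y'. Then x_1' = x_2 and x_2' = -8x_1 + 4x_2.
A = [[0,1],[-8,4]]; det(A-λI) = λ^2 - 4λ + 8.
Eigenvalues λ = 2 ± 2i.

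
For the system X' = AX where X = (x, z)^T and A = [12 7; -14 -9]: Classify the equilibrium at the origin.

A = [[12,7],[-14,-9]]; det(A-λI) = λ^2 - 3λ - 10.
λ = -2, 5: opposite signs.

saddle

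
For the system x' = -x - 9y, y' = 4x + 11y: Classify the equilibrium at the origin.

A = [[-1,-9],[4,11]]; det(A-λI) = λ^2 - 10λ + 25.
repeated λ = 5 with a single eigenvector.

unstable improper node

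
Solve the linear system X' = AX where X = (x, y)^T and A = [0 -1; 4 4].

Coefficient matrix A = [[0, -1], [4, 4]].
Characteristic polynomial det(A - λI) = λ^2 - 4λ + 4 = 0.
Single eigenvalue λ = 2 with algebraic multiplicity 2.
Eigenvector v = (-1,2); generalized eigenvector w with (A-λI)w=v is (0,1).
General solution: e^(2t)[C_1·v + C_2·(t·v + w)].

x(t) = -C_1e^(2t) - C_2te^(2t), y(t) = 2C_1e^(2t) + 2C_2te^(2t) + C_2e^(2t)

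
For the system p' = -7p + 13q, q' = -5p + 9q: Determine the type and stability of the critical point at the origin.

A = [[-7,13],[-5,9]]; det(A-λI) = λ^2 - 2λ + 2.
λ = 1 ± i: positive real part.

unstable spiral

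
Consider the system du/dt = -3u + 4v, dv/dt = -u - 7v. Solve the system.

u(t) = 2c_1e^(-5t) + 2c_2te^(-5t) - c_2e^(-5t), v(t) = -c_1e^(-5t) - c_2te^(-5t) + c_2e^(-5t)

Coefficient matrix A = [[-3, 4], [-1, -7]].
Characteristic polynomial det(A - λI) = λ^2 + 10λ + 25 = 0.
Single eigenvalue λ = -5 with algebraic multiplicity 2.
Eigenvector v = (2,-1); generalized eigenvector w with (A-λI)w=v is (-1,1).
General solution: e^(-5t)[c_1·v + c_2·(t·v + w)].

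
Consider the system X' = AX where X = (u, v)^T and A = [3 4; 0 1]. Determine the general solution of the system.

Coefficient matrix A = [[3, 4], [0, 1]].
Characteristic polynomial det(A - λI) = λ^2 - 4λ + 3 = 0.
Eigenvalues λ = 3, 1.
For λ=3: (A-λI) row 1 is [0, 4], so an eigenvector is (-1, 0).
For λ=1: (A-λI) row 1 is [2, 4], so an eigenvector is (-2, 1).
General solution: K_1e^(3t)(-1,0) + K_2e^(t)(-2,1).

u(t) = -K_1e^(3t) - 2K_2e^(t), v(t) = K_2e^(t)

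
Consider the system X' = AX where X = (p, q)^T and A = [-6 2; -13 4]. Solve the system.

Coefficient matrix A = [[-6, 2], [-13, 4]].
Characteristic polynomial det(A - λI) = λ^2 + 2λ + 2 = 0.
Eigenvalues λ = -1 ± i (complex conjugate pair).
For λ=-1+i: an eigenvector is (1,2) - i(-1,-3) = (1 + i, 2 + 3i).
A real fundamental pair from Re and Im of e^((-1+i)t)v: X_1 = e^(-t)(cos(t)·(1,2) + sin(t)·(-1,-3)), X_2 = e^(-t)(sin(t)·(1,2) - cos(t)·(-1,-3)).
General solution: c_1X_1 + c_2X_2.

p(t) = -c_1e^(-t)sin(t) + c_1e^(-t)cos(t) + c_2e^(-t)sin(t) + c_2e^(-t)cos(t), q(t) = -3c_1e^(-t)sin(t) + 2c_1e^(-t)cos(t) + 2c_2e^(-t)sin(t) + 3c_2e^(-t)cos(t)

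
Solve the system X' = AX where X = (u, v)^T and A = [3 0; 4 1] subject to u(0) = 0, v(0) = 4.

u(t) = 0, v(t) = 4e^(t)

Coefficient matrix A = [[3, 0], [4, 1]].
Characteristic polynomial det(A - λI) = λ^2 - 4λ + 3 = 0.
Eigenvalues λ = 3, 1.
For λ=3: (A-λI) row 2 is [4, -2], so an eigenvector is (-1, -2).
For λ=1: (A-λI) row 1 is [2, 0], so an eigenvector is (0, -1).
General solution: C_1e^(3t)(-1,-2) + C_2e^(t)(0,-1).
Applying u(0)=0, v(0)=4 gives C_1=0, C_2=-4.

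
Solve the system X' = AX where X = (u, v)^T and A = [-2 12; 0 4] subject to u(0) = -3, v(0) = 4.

u(t) = 8e^(4t) - 11e^(-2t), v(t) = 4e^(4t)

Coefficient matrix A = [[-2, 12], [0, 4]].
Characteristic polynomial det(A - λI) = λ^2 - 2λ - 8 = 0.
Eigenvalues λ = -2, 4.
For λ=-2: (A-λI) row 1 is [0, 12], so an eigenvector is (1, 0).
For λ=4: (A-λI) row 1 is [-6, 12], so an eigenvector is (-2, -1).
General solution: C_1e^(-2t)(1,0) + C_2e^(4t)(-2,-1).
Applying u(0)=-3, v(0)=4 gives C_1=-11, C_2=-4.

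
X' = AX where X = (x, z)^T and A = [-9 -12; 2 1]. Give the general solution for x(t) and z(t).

x(t) = -2C_1e^(-3t) + 3C_2e^(-5t), z(t) = C_1e^(-3t) - C_2e^(-5t)

Coefficient matrix A = [[-9, -12], [2, 1]].
Characteristic polynomial det(A - λI) = λ^2 + 8λ + 15 = 0.
Eigenvalues λ = -3, -5.
For λ=-3: (A-λI) row 1 is [-6, -12], so an eigenvector is (-2, 1).
For λ=-5: (A-λI) row 1 is [-4, -12], so an eigenvector is (3, -1).
General solution: C_1e^(-3t)(-2,1) + C_2e^(-5t)(3,-1).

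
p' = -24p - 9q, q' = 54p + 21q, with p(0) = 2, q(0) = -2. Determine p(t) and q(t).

Coefficient matrix A = [[-24, -9], [54, 21]].
Characteristic polynomial det(A - λI) = λ^2 + 3λ - 18 = 0.
Eigenvalues λ = -6, 3.
For λ=-6: (A-λI) row 1 is [-18, -9], so an eigenvector is (1, -2).
For λ=3: (A-λI) row 1 is [-27, -9], so an eigenvector is (-1, 3).
General solution: c_1e^(-6t)(1,-2) + c_2e^(3t)(-1,3).
Applying p(0)=2, q(0)=-2 gives c_1=4, c_2=2.

p(t) = -2e^(3t) + 4e^(-6t), q(t) = 6e^(3t) - 8e^(-6t)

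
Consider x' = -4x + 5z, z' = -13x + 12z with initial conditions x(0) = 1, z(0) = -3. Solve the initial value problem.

Coefficient matrix A = [[-4, 5], [-13, 12]].
Characteristic polynomial det(A - λI) = λ^2 - 8λ + 17 = 0.
Eigenvalues λ = 4 ± i (complex conjugate pair).
For λ=4+i: an eigenvector is (1,2) - i(2,3) = (1 - 2i, 2 - 3i).
A real fundamental pair from Re and Im of e^((4+i)t)v: X_1 = e^(4t)(cos(t)·(1,2) + sin(t)·(2,3)), X_2 = e^(4t)(sin(t)·(1,2) - cos(t)·(2,3)).
General solution: K_1X_1 + K_2X_2.
Applying x(0)=1, z(0)=-3 gives K_1=-9, K_2=-5.

x(t) = -23e^(4t)sin(t) + e^(4t)cos(t), z(t) = -37e^(4t)sin(t) - 3e^(4t)cos(t)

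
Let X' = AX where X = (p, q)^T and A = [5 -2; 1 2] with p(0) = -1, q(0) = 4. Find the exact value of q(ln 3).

-162

A = [[5,-2],[1,2]]; eigenvalues λ = 4, 3.
Eigenvectors: (2,1) for λ=4, (1,1) for λ=3.
From the initial condition, c_1 = -5, c_2 = 9.
q(ln 3) = (-5)(3^4)(1) + (9)(3^3)(1) = -162.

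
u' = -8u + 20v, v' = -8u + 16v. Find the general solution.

Coefficient matrix A = [[-8, 20], [-8, 16]].
Characteristic polynomial det(A - λI) = λ^2 - 8λ + 32 = 0.
Eigenvalues λ = 4 ± 4i (complex conjugate pair).
For λ=4+4i: an eigenvector is (1,1) - i(2,1) = (1 - 2i, 1 - i).
A real fundamental pair from Re and Im of e^((4+4i)t)v: X_1 = e^(4t)(cos(4t)·(1,1) + sin(4t)·(2,1)), X_2 = e^(4t)(sin(4t)·(1,1) - cos(4t)·(2,1)).
General solution: K_1X_1 + K_2X_2.

u(t) = 2K_1e^(4t)sin(4t) + K_1e^(4t)cos(4t) + K_2e^(4t)sin(4t) - 2K_2e^(4t)cos(4t), v(t) = K_1e^(4t)sin(4t) + K_1e^(4t)cos(4t) + K_2e^(4t)sin(4t) - K_2e^(4t)cos(4t)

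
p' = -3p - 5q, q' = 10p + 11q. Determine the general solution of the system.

Coefficient matrix A = [[-3, -5], [10, 11]].
Characteristic polynomial det(A - λI) = λ^2 - 8λ + 17 = 0.
Eigenvalues λ = 4 ± i (complex conjugate pair).
For λ=4+i: an eigenvector is (-1,1) - i(2,-3) = (-1 - 2i, 1 + 3i).
A real fundamental pair from Re and Im of e^((4+i)t)v: X_1 = e^(4t)(cos(t)·(-1,1) + sin(t)·(2,-3)), X_2 = e^(4t)(sin(t)·(-1,1) - cos(t)·(2,-3)).
General solution: c_1X_1 + c_2X_2.

p(t) = 2c_1e^(4t)sin(t) - c_1e^(4t)cos(t) - c_2e^(4t)sin(t) - 2c_2e^(4t)cos(t), q(t) = -3c_1e^(4t)sin(t) + c_1e^(4t)cos(t) + c_2e^(4t)sin(t) + 3c_2e^(4t)cos(t)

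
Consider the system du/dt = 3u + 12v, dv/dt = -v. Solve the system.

u(t) = 3c_1e^(-t) - c_2e^(3t), v(t) = -c_1e^(-t)

Coefficient matrix A = [[3, 12], [0, -1]].
Characteristic polynomial det(A - λI) = λ^2 - 2λ - 3 = 0.
Eigenvalues λ = -1, 3.
For λ=-1: (A-λI) row 1 is [4, 12], so an eigenvector is (3, -1).
For λ=3: (A-λI) row 1 is [0, 12], so an eigenvector is (-1, 0).
General solution: c_1e^(-t)(3,-1) + c_2e^(3t)(-1,0).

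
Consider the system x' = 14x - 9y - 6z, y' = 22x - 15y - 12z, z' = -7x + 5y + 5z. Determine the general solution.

Coefficient matrix A = [[14, -9, -6], [22, -15, -12], [-7, 5, 5]].
det(A - λI) = 0 gives eigenvalues λ = 2, -1, 3.
For λ=2: eigenvector (1,2,-1).
For λ=-1: eigenvector (2,4,-1).
For λ=3: eigenvector (-3,-5,2).
General solution: K_1e^(2t)(1,2,-1) + K_2e^(-t)(2,4,-1) + K_3e^(3t)(-3,-5,2).

x(t) = K_1e^(2t) + 2K_2e^(-t) - 3K_3e^(3t), y(t) = 2K_1e^(2t) + 4K_2e^(-t) - 5K_3e^(3t), z(t) = -K_1e^(2t) - K_2e^(-t) + 2K_3e^(3t)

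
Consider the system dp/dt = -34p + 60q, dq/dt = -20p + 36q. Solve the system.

p(t) = -3c_1e^(6t) - 2c_2e^(-4t), q(t) = -2c_1e^(6t) - c_2e^(-4t)

Coefficient matrix A = [[-34, 60], [-20, 36]].
Characteristic polynomial det(A - λI) = λ^2 - 2λ - 24 = 0.
Eigenvalues λ = 6, -4.
For λ=6: (A-λI) row 1 is [-40, 60], so an eigenvector is (-3, -2).
For λ=-4: (A-λI) row 1 is [-30, 60], so an eigenvector is (-2, -1).
General solution: c_1e^(6t)(-3,-2) + c_2e^(-4t)(-2,-1).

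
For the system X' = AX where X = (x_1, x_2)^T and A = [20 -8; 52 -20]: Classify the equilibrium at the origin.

center

A = [[20,-8],[52,-20]]; det(A-λI) = λ^2 + 16.
λ = 0 ± 4i: zero real part.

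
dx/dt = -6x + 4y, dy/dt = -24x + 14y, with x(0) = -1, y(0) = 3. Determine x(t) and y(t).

x(t) = 5e^(6t) - 6e^(2t), y(t) = 15e^(6t) - 12e^(2t)

Coefficient matrix A = [[-6, 4], [-24, 14]].
Characteristic polynomial det(A - λI) = λ^2 - 8λ + 12 = 0.
Eigenvalues λ = 2, 6.
For λ=2: (A-λI) row 1 is [-8, 4], so an eigenvector is (1, 2).
For λ=6: (A-λI) row 1 is [-12, 4], so an eigenvector is (1, 3).
General solution: C_1e^(2t)(1,2) + C_2e^(6t)(1,3).
Applying x(0)=-1, y(0)=3 gives C_1=-6, C_2=5.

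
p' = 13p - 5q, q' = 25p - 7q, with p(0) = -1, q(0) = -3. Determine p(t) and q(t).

p(t) = e^(3t)sin(5t) - e^(3t)cos(5t), q(t) = e^(3t)sin(5t) - 3e^(3t)cos(5t)

Coefficient matrix A = [[13, -5], [25, -7]].
Characteristic polynomial det(A - λI) = λ^2 - 6λ + 34 = 0.
Eigenvalues λ = 3 ± 5i (complex conjugate pair).
For λ=3+5i: an eigenvector is (1,2) - i(0,1) = (1, 2 - i).
A real fundamental pair from Re and Im of e^((3+5i)t)v: X_1 = e^(3t)(cos(5t)·(1,2) + sin(5t)·(0,1)), X_2 = e^(3t)(sin(5t)·(1,2) - cos(5t)·(0,1)).
General solution: c_1X_1 + c_2X_2.
Applying p(0)=-1, q(0)=-3 gives c_1=-1, c_2=1.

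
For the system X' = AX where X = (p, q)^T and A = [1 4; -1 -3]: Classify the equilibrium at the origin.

stable improper node

A = [[1,4],[-1,-3]]; det(A-λI) = λ^2 + 2λ + 1.
repeated λ = -1 with a single eigenvector.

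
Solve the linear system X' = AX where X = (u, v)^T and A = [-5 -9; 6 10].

u(t) = 3c_1e^(t) - c_2e^(4t), v(t) = -2c_1e^(t) + c_2e^(4t)

Coefficient matrix A = [[-5, -9], [6, 10]].
Characteristic polynomial det(A - λI) = λ^2 - 5λ + 4 = 0.
Eigenvalues λ = 1, 4.
For λ=1: (A-λI) row 1 is [-6, -9], so an eigenvector is (3, -2).
For λ=4: (A-λI) row 1 is [-9, -9], so an eigenvector is (-1, 1).
General solution: c_1e^(t)(3,-2) + c_2e^(4t)(-1,1).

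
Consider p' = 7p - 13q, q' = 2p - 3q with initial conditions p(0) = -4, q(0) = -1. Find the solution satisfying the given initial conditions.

p(t) = -7e^(2t)sin(t) - 4e^(2t)cos(t), q(t) = -3e^(2t)sin(t) - e^(2t)cos(t)

Coefficient matrix A = [[7, -13], [2, -3]].
Characteristic polynomial det(A - λI) = λ^2 - 4λ + 5 = 0.
Eigenvalues λ = 2 ± i (complex conjugate pair).
For λ=2+i: an eigenvector is (-3,-1) - i(-2,-1) = (-3 + 2i, -1 + i).
A real fundamental pair from Re and Im of e^((2+i)t)v: X_1 = e^(2t)(cos(t)·(-3,-1) + sin(t)·(-2,-1)), X_2 = e^(2t)(sin(t)·(-3,-1) - cos(t)·(-2,-1)).
General solution: C_1X_1 + C_2X_2.
Applying p(0)=-4, q(0)=-1 gives C_1=2, C_2=1.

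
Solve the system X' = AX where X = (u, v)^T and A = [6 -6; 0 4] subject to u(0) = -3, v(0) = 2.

u(t) = -9e^(6t) + 6e^(4t), v(t) = 2e^(4t)

Coefficient matrix A = [[6, -6], [0, 4]].
Characteristic polynomial det(A - λI) = λ^2 - 10λ + 24 = 0.
Eigenvalues λ = 4, 6.
For λ=4: (A-λI) row 1 is [2, -6], so an eigenvector is (-3, -1).
For λ=6: (A-λI) row 1 is [0, -6], so an eigenvector is (1, 0).
General solution: K_1e^(4t)(-3,-1) + K_2e^(6t)(1,0).
Applying u(0)=-3, v(0)=2 gives K_1=-2, K_2=-9.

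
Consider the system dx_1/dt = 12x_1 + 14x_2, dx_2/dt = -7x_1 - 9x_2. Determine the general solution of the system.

Coefficient matrix A = [[12, 14], [-7, -9]].
Characteristic polynomial det(A - λI) = λ^2 - 3λ - 10 = 0.
Eigenvalues λ = -2, 5.
For λ=-2: (A-λI) row 1 is [14, 14], so an eigenvector is (1, -1).
For λ=5: (A-λI) row 1 is [7, 14], so an eigenvector is (2, -1).
General solution: K_1e^(-2t)(1,-1) + K_2e^(5t)(2,-1).

x_1(t) = K_1e^(-2t) + 2K_2e^(5t), x_2(t) = -K_1e^(-2t) - K_2e^(5t)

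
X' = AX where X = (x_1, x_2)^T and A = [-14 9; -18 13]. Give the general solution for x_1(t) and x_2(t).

x_1(t) = -c_1e^(-5t) - c_2e^(4t), x_2(t) = -c_1e^(-5t) - 2c_2e^(4t)

Coefficient matrix A = [[-14, 9], [-18, 13]].
Characteristic polynomial det(A - λI) = λ^2 + λ - 20 = 0.
Eigenvalues λ = -5, 4.
For λ=-5: (A-λI) row 1 is [-9, 9], so an eigenvector is (-1, -1).
For λ=4: (A-λI) row 1 is [-18, 9], so an eigenvector is (-1, -2).
General solution: c_1e^(-5t)(-1,-1) + c_2e^(4t)(-1,-2).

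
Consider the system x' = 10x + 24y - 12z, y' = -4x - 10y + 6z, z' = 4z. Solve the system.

x(t) = -2K_1e^(-2t) + 3K_2e^(2t) - 2K_3e^(4t), y(t) = K_1e^(-2t) - K_2e^(2t) + K_3e^(4t), z(t) = K_3e^(4t)

Coefficient matrix A = [[10, 24, -12], [-4, -10, 6], [0, 0, 4]].
det(A - λI) = 0 gives eigenvalues λ = -2, 2, 4.
For λ=-2: eigenvector (-2,1,0).
For λ=2: eigenvector (3,-1,0).
For λ=4: eigenvector (-2,1,1).
General solution: K_1e^(-2t)(-2,1,0) + K_2e^(2t)(3,-1,0) + K_3e^(4t)(-2,1,1).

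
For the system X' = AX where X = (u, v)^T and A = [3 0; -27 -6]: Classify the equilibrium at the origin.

A = [[3,0],[-27,-6]]; det(A-λI) = λ^2 + 3λ - 18.
λ = -6, 3: opposite signs.

saddle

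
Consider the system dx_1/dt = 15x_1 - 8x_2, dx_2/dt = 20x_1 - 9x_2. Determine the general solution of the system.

Coefficient matrix A = [[15, -8], [20, -9]].
Characteristic polynomial det(A - λI) = λ^2 - 6λ + 25 = 0.
Eigenvalues λ = 3 ± 4i (complex conjugate pair).
For λ=3+4i: an eigenvector is (-1,-1) - i(-1,-2) = (-1 + i, -1 + 2i).
A real fundamental pair from Re and Im of e^((3+4i)t)v: X_1 = e^(3t)(cos(4t)·(-1,-1) + sin(4t)·(-1,-2)), X_2 = e^(3t)(sin(4t)·(-1,-1) - cos(4t)·(-1,-2)).
General solution: C_1X_1 + C_2X_2.

x_1(t) = -C_1e^(3t)sin(4t) - C_1e^(3t)cos(4t) - C_2e^(3t)sin(4t) + C_2e^(3t)cos(4t), x_2(t) = -2C_1e^(3t)sin(4t) - C_1e^(3t)cos(4t) - C_2e^(3t)sin(4t) + 2C_2e^(3t)cos(4t)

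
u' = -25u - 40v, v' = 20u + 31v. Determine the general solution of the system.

u(t) = 3C_1e^(3t)sin(4t) + C_1e^(3t)cos(4t) + C_2e^(3t)sin(4t) - 3C_2e^(3t)cos(4t), v(t) = -2C_1e^(3t)sin(4t) - C_1e^(3t)cos(4t) - C_2e^(3t)sin(4t) + 2C_2e^(3t)cos(4t)

Coefficient matrix A = [[-25, -40], [20, 31]].
Characteristic polynomial det(A - λI) = λ^2 - 6λ + 25 = 0.
Eigenvalues λ = 3 ± 4i (complex conjugate pair).
For λ=3+4i: an eigenvector is (1,-1) - i(3,-2) = (1 - 3i, -1 + 2i).
A real fundamental pair from Re and Im of e^((3+4i)t)v: X_1 = e^(3t)(cos(4t)·(1,-1) + sin(4t)·(3,-2)), X_2 = e^(3t)(sin(4t)·(1,-1) - cos(4t)·(3,-2)).
General solution: C_1X_1 + C_2X_2.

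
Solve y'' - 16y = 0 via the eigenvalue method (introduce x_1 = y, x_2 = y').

y(t) = K_1e^(4t) + K_2e^(-4t)

Let x_1 = y, x_2 = y'. Then x_1' = x_2 and x_2' = 16x_1.
A = [[0,1],[16,0]]; det(A-λI) = λ^2 - 16.
Eigenvalues λ = 4, -4 with eigenvectors (1,4), (1,-4).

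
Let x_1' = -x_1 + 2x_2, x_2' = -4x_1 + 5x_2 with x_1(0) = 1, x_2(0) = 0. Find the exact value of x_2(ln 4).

-120

A = [[-1,2],[-4,5]]; eigenvalues λ = 3, 1.
Eigenvectors: (-1,-2) for λ=3, (1,1) for λ=1.
From the initial condition, c_1 = 1, c_2 = 2.
x_2(ln 4) = (1)(4^3)(-2) + (2)(4^1)(1) = -120.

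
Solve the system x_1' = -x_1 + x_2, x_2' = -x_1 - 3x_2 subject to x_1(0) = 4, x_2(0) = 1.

x_1(t) = 5te^(-2t) + 4e^(-2t), x_2(t) = -5te^(-2t) + e^(-2t)

Coefficient matrix A = [[-1, 1], [-1, -3]].
Characteristic polynomial det(A - λI) = λ^2 + 4λ + 4 = 0.
Single eigenvalue λ = -2 with algebraic multiplicity 2.
Eigenvector v = (-1,1); generalized eigenvector w with (A-λI)w=v is (0,-1).
General solution: e^(-2t)[K_1·v + K_2·(t·v + w)].
Applying x_1(0)=4, x_2(0)=1 gives K_1=-4, K_2=-5.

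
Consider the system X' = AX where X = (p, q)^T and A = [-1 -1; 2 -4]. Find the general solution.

Coefficient matrix A = [[-1, -1], [2, -4]].
Characteristic polynomial det(A - λI) = λ^2 + 5λ + 6 = 0.
Eigenvalues λ = -3, -2.
For λ=-3: (A-λI) row 1 is [2, -1], so an eigenvector is (-1, -2).
For λ=-2: (A-λI) row 1 is [1, -1], so an eigenvector is (-1, -1).
General solution: K_1e^(-3t)(-1,-2) + K_2e^(-2t)(-1,-1).

p(t) = -K_1e^(-3t) - K_2e^(-2t), q(t) = -2K_1e^(-3t) - K_2e^(-2t)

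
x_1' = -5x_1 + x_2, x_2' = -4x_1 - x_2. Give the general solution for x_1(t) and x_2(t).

x_1(t) = C_1e^(-3t) + C_2te^(-3t) + C_2e^(-3t), x_2(t) = 2C_1e^(-3t) + 2C_2te^(-3t) + 3C_2e^(-3t)

Coefficient matrix A = [[-5, 1], [-4, -1]].
Characteristic polynomial det(A - λI) = λ^2 + 6λ + 9 = 0.
Single eigenvalue λ = -3 with algebraic multiplicity 2.
Eigenvector v = (1,2); generalized eigenvector w with (A-λI)w=v is (1,3).
General solution: e^(-3t)[C_1·v + C_2·(t·v + w)].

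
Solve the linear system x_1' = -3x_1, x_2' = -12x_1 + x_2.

Coefficient matrix A = [[-3, 0], [-12, 1]].
Characteristic polynomial det(A - λI) = λ^2 + 2λ - 3 = 0.
Eigenvalues λ = 1, -3.
For λ=1: (A-λI) row 1 is [-4, 0], so an eigenvector is (0, -1).
For λ=-3: (A-λI) row 2 is [-12, 4], so an eigenvector is (1, 3).
General solution: c_1e^(t)(0,-1) + c_2e^(-3t)(1,3).

x_1(t) = c_2e^(-3t), x_2(t) = -c_1e^(t) + 3c_2e^(-3t)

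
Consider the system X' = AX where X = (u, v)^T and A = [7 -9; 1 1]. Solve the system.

Coefficient matrix A = [[7, -9], [1, 1]].
Characteristic polynomial det(A - λI) = λ^2 - 8λ + 16 = 0.
Single eigenvalue λ = 4 with algebraic multiplicity 2.
Eigenvector v = (3,1); generalized eigenvector w with (A-λI)w=v is (1,0).
General solution: e^(4t)[c_1·v + c_2·(t·v + w)].

u(t) = 3c_1e^(4t) + 3c_2te^(4t) + c_2e^(4t), v(t) = c_1e^(4t) + c_2te^(4t)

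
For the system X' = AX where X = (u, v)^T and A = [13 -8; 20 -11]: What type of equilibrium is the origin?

A = [[13,-8],[20,-11]]; det(A-λI) = λ^2 - 2λ + 17.
λ = 1 ± 4i: positive real part.

unstable spiral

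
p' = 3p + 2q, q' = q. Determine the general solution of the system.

Coefficient matrix A = [[3, 2], [0, 1]].
Characteristic polynomial det(A - λI) = λ^2 - 4λ + 3 = 0.
Eigenvalues λ = 3, 1.
For λ=3: (A-λI) row 1 is [0, 2], so an eigenvector is (-1, 0).
For λ=1: (A-λI) row 1 is [2, 2], so an eigenvector is (-1, 1).
General solution: K_1e^(3t)(-1,0) + K_2e^(t)(-1,1).

p(t) = -K_1e^(3t) - K_2e^(t), q(t) = K_2e^(t)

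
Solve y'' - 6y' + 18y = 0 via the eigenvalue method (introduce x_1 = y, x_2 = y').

y(t) = K_1e^(3t)cos(3t) + K_2e^(3t)sin(3t)

Let x_1 = y, x_2 = y'. Then x_1' = x_2 and x_2' = -18x_1 + 6x_2.
A = [[0,1],[-18,6]]; det(A-λI) = λ^2 - 6λ + 18.
Eigenvalues λ = 3 ± 3i.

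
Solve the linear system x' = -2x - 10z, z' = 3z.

Coefficient matrix A = [[-2, -10], [0, 3]].
Characteristic polynomial det(A - λI) = λ^2 - λ - 6 = 0.
Eigenvalues λ = 3, -2.
For λ=3: (A-λI) row 1 is [-5, -10], so an eigenvector is (2, -1).
For λ=-2: (A-λI) row 1 is [0, -10], so an eigenvector is (1, 0).
General solution: K_1e^(3t)(2,-1) + K_2e^(-2t)(1,0).

x(t) = 2K_1e^(3t) + K_2e^(-2t), z(t) = -K_1e^(3t)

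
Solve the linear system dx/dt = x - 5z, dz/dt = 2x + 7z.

Coefficient matrix A = [[1, -5], [2, 7]].
Characteristic polynomial det(A - λI) = λ^2 - 8λ + 17 = 0.
Eigenvalues λ = 4 ± i (complex conjugate pair).
For λ=4+i: an eigenvector is (1,-1) - i(2,-1) = (1 - 2i, -1 + i).
A real fundamental pair from Re and Im of e^((4+i)t)v: X_1 = e^(4t)(cos(t)·(1,-1) + sin(t)·(2,-1)), X_2 = e^(4t)(sin(t)·(1,-1) - cos(t)·(2,-1)).
General solution: C_1X_1 + C_2X_2.

x(t) = 2C_1e^(4t)sin(t) + C_1e^(4t)cos(t) + C_2e^(4t)sin(t) - 2C_2e^(4t)cos(t), z(t) = -C_1e^(4t)sin(t) - C_1e^(4t)cos(t) - C_2e^(4t)sin(t) + C_2e^(4t)cos(t)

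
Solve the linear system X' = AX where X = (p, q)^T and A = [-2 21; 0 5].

Coefficient matrix A = [[-2, 21], [0, 5]].
Characteristic polynomial det(A - λI) = λ^2 - 3λ - 10 = 0.
Eigenvalues λ = 5, -2.
For λ=5: (A-λI) row 1 is [-7, 21], so an eigenvector is (-3, -1).
For λ=-2: (A-λI) row 1 is [0, 21], so an eigenvector is (-1, 0).
General solution: K_1e^(5t)(-3,-1) + K_2e^(-2t)(-1,0).

p(t) = -3K_1e^(5t) - K_2e^(-2t), q(t) = -K_1e^(5t)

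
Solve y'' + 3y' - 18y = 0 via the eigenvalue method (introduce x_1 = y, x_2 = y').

y(t) = K_1e^(3t) + K_2e^(-6t)

Let x_1 = y, x_2 = y'. Then x_1' = x_2 and x_2' = 18x_1 - 3x_2.
A = [[0,1],[18,-3]]; det(A-λI) = λ^2 + 3λ - 18.
Eigenvalues λ = 3, -6 with eigenvectors (1,3), (1,-6).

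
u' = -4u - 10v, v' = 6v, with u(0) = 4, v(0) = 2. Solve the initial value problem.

Coefficient matrix A = [[-4, -10], [0, 6]].
Characteristic polynomial det(A - λI) = λ^2 - 2λ - 24 = 0.
Eigenvalues λ = 6, -4.
For λ=6: (A-λI) row 1 is [-10, -10], so an eigenvector is (-1, 1).
For λ=-4: (A-λI) row 1 is [0, -10], so an eigenvector is (1, 0).
General solution: c_1e^(6t)(-1,1) + c_2e^(-4t)(1,0).
Applying u(0)=4, v(0)=2 gives c_1=2, c_2=6.

u(t) = -2e^(6t) + 6e^(-4t), v(t) = 2e^(6t)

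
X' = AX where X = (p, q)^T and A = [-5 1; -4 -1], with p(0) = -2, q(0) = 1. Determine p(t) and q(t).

p(t) = 5te^(-3t) - 2e^(-3t), q(t) = 10te^(-3t) + e^(-3t)

Coefficient matrix A = [[-5, 1], [-4, -1]].
Characteristic polynomial det(A - λI) = λ^2 + 6λ + 9 = 0.
Single eigenvalue λ = -3 with algebraic multiplicity 2.
Eigenvector v = (1,2); generalized eigenvector w with (A-λI)w=v is (1,3).
General solution: e^(-3t)[K_1·v + K_2·(t·v + w)].
Applying p(0)=-2, q(0)=1 gives K_1=-7, K_2=5.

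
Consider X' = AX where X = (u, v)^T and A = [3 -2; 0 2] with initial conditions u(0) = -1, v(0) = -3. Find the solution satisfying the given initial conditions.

Coefficient matrix A = [[3, -2], [0, 2]].
Characteristic polynomial det(A - λI) = λ^2 - 5λ + 6 = 0.
Eigenvalues λ = 3, 2.
For λ=3: (A-λI) row 1 is [0, -2], so an eigenvector is (1, 0).
For λ=2: (A-λI) row 1 is [1, -2], so an eigenvector is (-2, -1).
General solution: c_1e^(3t)(1,0) + c_2e^(2t)(-2,-1).
Applying u(0)=-1, v(0)=-3 gives c_1=5, c_2=3.

u(t) = 5e^(3t) - 6e^(2t), v(t) = -3e^(2t)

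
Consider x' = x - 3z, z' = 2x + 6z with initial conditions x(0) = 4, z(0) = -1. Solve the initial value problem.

x(t) = -5e^(4t) + 9e^(3t), z(t) = 5e^(4t) - 6e^(3t)

Coefficient matrix A = [[1, -3], [2, 6]].
Characteristic polynomial det(A - λI) = λ^2 - 7λ + 12 = 0.
Eigenvalues λ = 4, 3.
For λ=4: (A-λI) row 1 is [-3, -3], so an eigenvector is (1, -1).
For λ=3: (A-λI) row 1 is [-2, -3], so an eigenvector is (3, -2).
General solution: c_1e^(4t)(1,-1) + c_2e^(3t)(3,-2).
Applying x(0)=4, z(0)=-1 gives c_1=-5, c_2=3.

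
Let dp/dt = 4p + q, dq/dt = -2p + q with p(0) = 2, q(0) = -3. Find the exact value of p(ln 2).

A = [[4,1],[-2,1]]; eigenvalues λ = 2, 3.
Eigenvectors: (-1,2) for λ=2, (-1,1) for λ=3.
From the initial condition, c_1 = -1, c_2 = -1.
p(ln 2) = (-1)(2^2)(-1) + (-1)(2^3)(-1) = 12.

12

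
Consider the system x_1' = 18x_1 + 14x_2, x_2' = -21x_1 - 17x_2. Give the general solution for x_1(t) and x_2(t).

Coefficient matrix A = [[18, 14], [-21, -17]].
Characteristic polynomial det(A - λI) = λ^2 - λ - 12 = 0.
Eigenvalues λ = 4, -3.
For λ=4: (A-λI) row 1 is [14, 14], so an eigenvector is (1, -1).
For λ=-3: (A-λI) row 1 is [21, 14], so an eigenvector is (2, -3).
General solution: C_1e^(4t)(1,-1) + C_2e^(-3t)(2,-3).

x_1(t) = C_1e^(4t) + 2C_2e^(-3t), x_2(t) = -C_1e^(4t) - 3C_2e^(-3t)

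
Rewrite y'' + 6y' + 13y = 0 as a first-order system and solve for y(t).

Let x_1 = y, x_2 = y'. Then x_1' = x_2 and x_2' = -13x_1 - 6x_2.
A = [[0,1],[-13,-6]]; det(A-λI) = λ^2 + 6λ + 13.
Eigenvalues λ = -3 ± 2i.

y(t) = K_1e^(-3t)cos(2t) + K_2e^(-3t)sin(2t)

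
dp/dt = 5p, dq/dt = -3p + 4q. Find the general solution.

Coefficient matrix A = [[5, 0], [-3, 4]].
Characteristic polynomial det(A - λI) = λ^2 - 9λ + 20 = 0.
Eigenvalues λ = 4, 5.
For λ=4: (A-λI) row 1 is [1, 0], so an eigenvector is (0, 1).
For λ=5: (A-λI) row 2 is [-3, -1], so an eigenvector is (1, -3).
General solution: c_1e^(4t)(0,1) + c_2e^(5t)(1,-3).

p(t) = c_2e^(5t), q(t) = c_1e^(4t) - 3c_2e^(5t)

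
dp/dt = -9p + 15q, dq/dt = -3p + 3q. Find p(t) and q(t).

p(t) = -C_1e^(-3t)sin(3t) - 2C_1e^(-3t)cos(3t) - 2C_2e^(-3t)sin(3t) + C_2e^(-3t)cos(3t), q(t) = -C_1e^(-3t)cos(3t) - C_2e^(-3t)sin(3t)

Coefficient matrix A = [[-9, 15], [-3, 3]].
Characteristic polynomial det(A - λI) = λ^2 + 6λ + 18 = 0.
Eigenvalues λ = -3 ± 3i (complex conjugate pair).
For λ=-3+3i: an eigenvector is (-2,-1) - i(-1,0) = (-2 + i, -1).
A real fundamental pair from Re and Im of e^((-3+3i)t)v: X_1 = e^(-3t)(cos(3t)·(-2,-1) + sin(3t)·(-1,0)), X_2 = e^(-3t)(sin(3t)·(-2,-1) - cos(3t)·(-1,0)).
General solution: C_1X_1 + C_2X_2.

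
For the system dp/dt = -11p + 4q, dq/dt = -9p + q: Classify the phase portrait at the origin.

A = [[-11,4],[-9,1]]; det(A-λI) = λ^2 + 10λ + 25.
repeated λ = -5 with a single eigenvector.

stable improper node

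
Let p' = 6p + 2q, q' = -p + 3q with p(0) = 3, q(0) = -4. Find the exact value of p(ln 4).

A = [[6,2],[-1,3]]; eigenvalues λ = 5, 4.
Eigenvectors: (-2,1) for λ=5, (1,-1) for λ=4.
From the initial condition, c_1 = 1, c_2 = 5.
p(ln 4) = (1)(4^5)(-2) + (5)(4^4)(1) = -768.

-768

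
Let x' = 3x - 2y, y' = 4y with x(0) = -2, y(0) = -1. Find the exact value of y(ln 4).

-256

A = [[3,-2],[0,4]]; eigenvalues λ = 4, 3.
Eigenvectors: (-2,1) for λ=4, (-1,0) for λ=3.
From the initial condition, c_1 = -1, c_2 = 4.
y(ln 4) = (-1)(4^4)(1) + (4)(4^3)(0) = -256.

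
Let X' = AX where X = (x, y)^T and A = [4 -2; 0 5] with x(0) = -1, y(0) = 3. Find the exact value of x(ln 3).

-1053

A = [[4,-2],[0,5]]; eigenvalues λ = 4, 5.
Eigenvectors: (1,0) for λ=4, (2,-1) for λ=5.
From the initial condition, c_1 = 5, c_2 = -3.
x(ln 3) = (5)(3^4)(1) + (-3)(3^5)(2) = -1053.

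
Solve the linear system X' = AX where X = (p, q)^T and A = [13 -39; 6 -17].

p(t) = -3c_1e^(-2t)sin(3t) + 2c_1e^(-2t)cos(3t) + 2c_2e^(-2t)sin(3t) + 3c_2e^(-2t)cos(3t), q(t) = -c_1e^(-2t)sin(3t) + c_1e^(-2t)cos(3t) + c_2e^(-2t)sin(3t) + c_2e^(-2t)cos(3t)

Coefficient matrix A = [[13, -39], [6, -17]].
Characteristic polynomial det(A - λI) = λ^2 + 4λ + 13 = 0.
Eigenvalues λ = -2 ± 3i (complex conjugate pair).
For λ=-2+3i: an eigenvector is (2,1) - i(-3,-1) = (2 + 3i, 1 + i).
A real fundamental pair from Re and Im of e^((-2+3i)t)v: X_1 = e^(-2t)(cos(3t)·(2,1) + sin(3t)·(-3,-1)), X_2 = e^(-2t)(sin(3t)·(2,1) - cos(3t)·(-3,-1)).
General solution: c_1X_1 + c_2X_2.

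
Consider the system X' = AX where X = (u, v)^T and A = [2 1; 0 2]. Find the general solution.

u(t) = C_1e^(2t) + C_2te^(2t) + 3C_2e^(2t), v(t) = C_2e^(2t)

Coefficient matrix A = [[2, 1], [0, 2]].
Characteristic polynomial det(A - λI) = λ^2 - 4λ + 4 = 0.
Single eigenvalue λ = 2 with algebraic multiplicity 2.
Eigenvector v = (1,0); generalized eigenvector w with (A-λI)w=v is (3,1).
General solution: e^(2t)[C_1·v + C_2·(t·v + w)].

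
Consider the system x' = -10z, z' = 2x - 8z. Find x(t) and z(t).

x(t) = K_1e^(-4t)sin(2t) - 2K_1e^(-4t)cos(2t) - 2K_2e^(-4t)sin(2t) - K_2e^(-4t)cos(2t), z(t) = -K_1e^(-4t)cos(2t) - K_2e^(-4t)sin(2t)

Coefficient matrix A = [[0, -10], [2, -8]].
Characteristic polynomial det(A - λI) = λ^2 + 8λ + 20 = 0.
Eigenvalues λ = -4 ± 2i (complex conjugate pair).
For λ=-4+2i: an eigenvector is (-2,-1) - i(1,0) = (-2 - i, -1).
A real fundamental pair from Re and Im of e^((-4+2i)t)v: X_1 = e^(-4t)(cos(2t)·(-2,-1) + sin(2t)·(1,0)), X_2 = e^(-4t)(sin(2t)·(-2,-1) - cos(2t)·(1,0)).
General solution: K_1X_1 + K_2X_2.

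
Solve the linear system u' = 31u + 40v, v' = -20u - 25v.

u(t) = K_1e^(3t)sin(4t) + 3K_1e^(3t)cos(4t) + 3K_2e^(3t)sin(4t) - K_2e^(3t)cos(4t), v(t) = -K_1e^(3t)sin(4t) - 2K_1e^(3t)cos(4t) - 2K_2e^(3t)sin(4t) + K_2e^(3t)cos(4t)

Coefficient matrix A = [[31, 40], [-20, -25]].
Characteristic polynomial det(A - λI) = λ^2 - 6λ + 25 = 0.
Eigenvalues λ = 3 ± 4i (complex conjugate pair).
For λ=3+4i: an eigenvector is (3,-2) - i(1,-1) = (3 - i, -2 + i).
A real fundamental pair from Re and Im of e^((3+4i)t)v: X_1 = e^(3t)(cos(4t)·(3,-2) + sin(4t)·(1,-1)), X_2 = e^(3t)(sin(4t)·(3,-2) - cos(4t)·(1,-1)).
General solution: K_1X_1 + K_2X_2.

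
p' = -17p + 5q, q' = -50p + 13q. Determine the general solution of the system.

p(t) = C_1e^(-2t)cos(5t) + C_2e^(-2t)sin(5t), q(t) = -C_1e^(-2t)sin(5t) + 3C_1e^(-2t)cos(5t) + 3C_2e^(-2t)sin(5t) + C_2e^(-2t)cos(5t)

Coefficient matrix A = [[-17, 5], [-50, 13]].
Characteristic polynomial det(A - λI) = λ^2 + 4λ + 29 = 0.
Eigenvalues λ = -2 ± 5i (complex conjugate pair).
For λ=-2+5i: an eigenvector is (1,3) - i(0,-1) = (1, 3 + i).
A real fundamental pair from Re and Im of e^((-2+5i)t)v: X_1 = e^(-2t)(cos(5t)·(1,3) + sin(5t)·(0,-1)), X_2 = e^(-2t)(sin(5t)·(1,3) - cos(5t)·(0,-1)).
General solution: C_1X_1 + C_2X_2.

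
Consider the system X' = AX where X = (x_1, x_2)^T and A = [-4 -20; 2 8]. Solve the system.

Coefficient matrix A = [[-4, -20], [2, 8]].
Characteristic polynomial det(A - λI) = λ^2 - 4λ + 8 = 0.
Eigenvalues λ = 2 ± 2i (complex conjugate pair).
For λ=2+2i: an eigenvector is (-3,1) - i(-1,0) = (-3 + i, 1).
A real fundamental pair from Re and Im of e^((2+2i)t)v: X_1 = e^(2t)(cos(2t)·(-3,1) + sin(2t)·(-1,0)), X_2 = e^(2t)(sin(2t)·(-3,1) - cos(2t)·(-1,0)).
General solution: c_1X_1 + c_2X_2.

x_1(t) = -c_1e^(2t)sin(2t) - 3c_1e^(2t)cos(2t) - 3c_2e^(2t)sin(2t) + c_2e^(2t)cos(2t), x_2(t) = c_1e^(2t)cos(2t) + c_2e^(2t)sin(2t)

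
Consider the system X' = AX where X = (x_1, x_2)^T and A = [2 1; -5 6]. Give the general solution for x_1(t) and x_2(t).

Coefficient matrix A = [[2, 1], [-5, 6]].
Characteristic polynomial det(A - λI) = λ^2 - 8λ + 17 = 0.
Eigenvalues λ = 4 ± i (complex conjugate pair).
For λ=4+i: an eigenvector is (0,1) - i(1,2) = (0 - i, 1 - 2i).
A real fundamental pair from Re and Im of e^((4+i)t)v: X_1 = e^(4t)(cos(t)·(0,1) + sin(t)·(1,2)), X_2 = e^(4t)(sin(t)·(0,1) - cos(t)·(1,2)).
General solution: c_1X_1 + c_2X_2.

x_1(t) = c_1e^(4t)sin(t) - c_2e^(4t)cos(t), x_2(t) = 2c_1e^(4t)sin(t) + c_1e^(4t)cos(t) + c_2e^(4t)sin(t) - 2c_2e^(4t)cos(t)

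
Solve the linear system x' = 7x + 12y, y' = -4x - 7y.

Coefficient matrix A = [[7, 12], [-4, -7]].
Characteristic polynomial det(A - λI) = λ^2 - 1 = 0.
Eigenvalues λ = 1, -1.
For λ=1: (A-λI) row 1 is [6, 12], so an eigenvector is (-2, 1).
For λ=-1: (A-λI) row 1 is [8, 12], so an eigenvector is (3, -2).
General solution: c_1e^(t)(-2,1) + c_2e^(-t)(3,-2).

x(t) = -2c_1e^(t) + 3c_2e^(-t), y(t) = c_1e^(t) - 2c_2e^(-t)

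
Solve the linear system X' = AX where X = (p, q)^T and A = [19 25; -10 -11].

p(t) = -c_1e^(4t)sin(5t) - 2c_1e^(4t)cos(5t) - 2c_2e^(4t)sin(5t) + c_2e^(4t)cos(5t), q(t) = c_1e^(4t)sin(5t) + c_1e^(4t)cos(5t) + c_2e^(4t)sin(5t) - c_2e^(4t)cos(5t)

Coefficient matrix A = [[19, 25], [-10, -11]].
Characteristic polynomial det(A - λI) = λ^2 - 8λ + 41 = 0.
Eigenvalues λ = 4 ± 5i (complex conjugate pair).
For λ=4+5i: an eigenvector is (-2,1) - i(-1,1) = (-2 + i, 1 - i).
A real fundamental pair from Re and Im of e^((4+5i)t)v: X_1 = e^(4t)(cos(5t)·(-2,1) + sin(5t)·(-1,1)), X_2 = e^(4t)(sin(5t)·(-2,1) - cos(5t)·(-1,1)).
General solution: c_1X_1 + c_2X_2.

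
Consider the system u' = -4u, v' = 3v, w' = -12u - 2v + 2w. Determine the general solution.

u(t) = C_2e^(-4t), v(t) = C_1e^(3t), w(t) = -2C_1e^(3t) + 2C_2e^(-4t) + C_3e^(2t)

Coefficient matrix A = [[-4, 0, 0], [0, 3, 0], [-12, -2, 2]].
det(A - λI) = 0 gives eigenvalues λ = 3, -4, 2.
For λ=3: eigenvector (0,1,-2).
For λ=-4: eigenvector (1,0,2).
For λ=2: eigenvector (0,0,1).
General solution: C_1e^(3t)(0,1,-2) + C_2e^(-4t)(1,0,2) + C_3e^(2t)(0,0,1).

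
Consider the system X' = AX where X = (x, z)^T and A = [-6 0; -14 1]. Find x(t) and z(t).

x(t) = -C_1e^(-6t), z(t) = -2C_1e^(-6t) + C_2e^(t)

Coefficient matrix A = [[-6, 0], [-14, 1]].
Characteristic polynomial det(A - λI) = λ^2 + 5λ - 6 = 0.
Eigenvalues λ = -6, 1.
For λ=-6: (A-λI) row 2 is [-14, 7], so an eigenvector is (-1, -2).
For λ=1: (A-λI) row 1 is [-7, 0], so an eigenvector is (0, 1).
General solution: C_1e^(-6t)(-1,-2) + C_2e^(t)(0,1).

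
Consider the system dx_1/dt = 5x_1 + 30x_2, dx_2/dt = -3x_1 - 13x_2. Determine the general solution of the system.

x_1(t) = -K_1e^(-4t)sin(3t) + 3K_1e^(-4t)cos(3t) + 3K_2e^(-4t)sin(3t) + K_2e^(-4t)cos(3t), x_2(t) = -K_1e^(-4t)cos(3t) - K_2e^(-4t)sin(3t)

Coefficient matrix A = [[5, 30], [-3, -13]].
Characteristic polynomial det(A - λI) = λ^2 + 8λ + 25 = 0.
Eigenvalues λ = -4 ± 3i (complex conjugate pair).
For λ=-4+3i: an eigenvector is (3,-1) - i(-1,0) = (3 + i, -1).
A real fundamental pair from Re and Im of e^((-4+3i)t)v: X_1 = e^(-4t)(cos(3t)·(3,-1) + sin(3t)·(-1,0)), X_2 = e^(-4t)(sin(3t)·(3,-1) - cos(3t)·(-1,0)).
General solution: K_1X_1 + K_2X_2.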